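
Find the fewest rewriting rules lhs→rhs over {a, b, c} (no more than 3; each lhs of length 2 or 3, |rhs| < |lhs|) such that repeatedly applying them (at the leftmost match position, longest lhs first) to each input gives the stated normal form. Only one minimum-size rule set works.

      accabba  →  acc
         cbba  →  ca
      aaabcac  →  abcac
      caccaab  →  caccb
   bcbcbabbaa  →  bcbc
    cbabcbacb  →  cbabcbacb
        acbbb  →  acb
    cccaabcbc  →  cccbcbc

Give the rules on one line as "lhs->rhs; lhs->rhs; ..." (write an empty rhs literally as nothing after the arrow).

aa->; baa->a; bb->

  | accabba => accaa => acc
  | cbba => ca
  | aaabcac => abcac
  | caccaab => caccb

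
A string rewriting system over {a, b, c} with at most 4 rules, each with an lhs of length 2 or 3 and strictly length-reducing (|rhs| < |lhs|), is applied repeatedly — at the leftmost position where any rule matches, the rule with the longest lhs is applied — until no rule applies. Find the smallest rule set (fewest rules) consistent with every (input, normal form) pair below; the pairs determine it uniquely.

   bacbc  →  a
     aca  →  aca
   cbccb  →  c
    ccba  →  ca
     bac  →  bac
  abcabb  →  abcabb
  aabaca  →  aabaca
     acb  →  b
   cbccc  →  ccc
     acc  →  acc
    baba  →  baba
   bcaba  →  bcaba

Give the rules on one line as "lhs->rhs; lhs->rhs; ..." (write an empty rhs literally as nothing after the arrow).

  | bacbc => bbc => a
  | aca
  | cbccb => ccb => c
  | ccba => ca

acb->b; bbc->a; cb->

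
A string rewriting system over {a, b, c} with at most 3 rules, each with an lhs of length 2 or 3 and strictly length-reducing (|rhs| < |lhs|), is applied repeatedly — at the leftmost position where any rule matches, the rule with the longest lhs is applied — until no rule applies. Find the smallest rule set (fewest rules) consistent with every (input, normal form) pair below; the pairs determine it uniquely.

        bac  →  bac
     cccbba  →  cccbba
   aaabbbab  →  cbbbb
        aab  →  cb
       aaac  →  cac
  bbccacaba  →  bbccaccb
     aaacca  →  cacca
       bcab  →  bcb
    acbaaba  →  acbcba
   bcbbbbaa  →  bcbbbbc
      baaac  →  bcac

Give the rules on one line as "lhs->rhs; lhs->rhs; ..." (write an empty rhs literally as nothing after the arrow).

  | bac
  | cccbba
  | aaabbbab => cabbbab => cbbbab => cbbbb
  | aab => cb

aa->c; ab->b; aba->cb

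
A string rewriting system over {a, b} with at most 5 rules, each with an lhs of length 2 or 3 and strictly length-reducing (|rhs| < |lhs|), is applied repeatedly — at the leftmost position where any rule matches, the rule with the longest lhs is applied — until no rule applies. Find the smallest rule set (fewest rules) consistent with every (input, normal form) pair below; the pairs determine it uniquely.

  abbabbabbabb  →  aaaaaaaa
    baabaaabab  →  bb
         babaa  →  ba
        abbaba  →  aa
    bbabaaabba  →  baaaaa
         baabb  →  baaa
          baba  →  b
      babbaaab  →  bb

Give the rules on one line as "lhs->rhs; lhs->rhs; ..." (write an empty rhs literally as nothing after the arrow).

  | abbabbabbabb => aaabbabbabb => aaaaabbabb => aaaaaaabb => aaaaaaaa
  | baabaaabab => baaabab => baab => bab => bb
  | babaa => ba
  | abbaba => aaaba => aa

ab->b; aba->; abb->aa; bba->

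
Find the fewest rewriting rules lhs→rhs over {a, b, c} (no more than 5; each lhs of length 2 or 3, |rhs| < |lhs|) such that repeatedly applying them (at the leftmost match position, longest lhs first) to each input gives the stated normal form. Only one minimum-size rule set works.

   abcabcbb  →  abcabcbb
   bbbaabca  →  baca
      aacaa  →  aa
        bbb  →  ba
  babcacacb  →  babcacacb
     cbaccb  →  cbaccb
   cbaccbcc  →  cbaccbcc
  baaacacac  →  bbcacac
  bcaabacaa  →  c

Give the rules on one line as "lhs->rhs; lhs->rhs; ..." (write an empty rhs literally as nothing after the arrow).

  | abcabcbb
  | bbbaabca => baaabca => bbbca => baca
  | aacaa => aa
  | bbb => ba

aaa->b; bba->c; bbb->ba; caa->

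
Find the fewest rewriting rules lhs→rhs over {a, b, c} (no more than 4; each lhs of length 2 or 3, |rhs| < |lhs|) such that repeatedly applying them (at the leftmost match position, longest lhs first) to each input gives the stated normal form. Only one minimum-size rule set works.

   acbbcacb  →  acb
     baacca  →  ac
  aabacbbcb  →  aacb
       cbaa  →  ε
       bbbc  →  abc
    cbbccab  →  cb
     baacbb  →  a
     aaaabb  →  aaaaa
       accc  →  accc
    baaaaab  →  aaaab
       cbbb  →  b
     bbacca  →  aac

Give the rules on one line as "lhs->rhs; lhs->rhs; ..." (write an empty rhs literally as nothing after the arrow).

ba->; bb->a; ca->

  | acbbcacb => acacacb => acacb => acb
  | baacca => acca => ac
  | aabacbbcb => aacbbcb => aacacb => aacb
  | cbaa => ca => ε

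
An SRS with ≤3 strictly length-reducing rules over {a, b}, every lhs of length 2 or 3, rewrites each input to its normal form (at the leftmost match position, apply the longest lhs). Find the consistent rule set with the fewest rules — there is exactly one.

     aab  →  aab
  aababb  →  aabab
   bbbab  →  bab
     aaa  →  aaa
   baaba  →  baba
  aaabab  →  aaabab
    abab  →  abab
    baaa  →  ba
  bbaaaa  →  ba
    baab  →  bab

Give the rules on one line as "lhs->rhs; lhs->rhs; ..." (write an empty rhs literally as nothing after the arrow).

  | aab
  | aababb => aabab
  | bbbab => bbab => bab
  | aaa

baa->ba; bb->b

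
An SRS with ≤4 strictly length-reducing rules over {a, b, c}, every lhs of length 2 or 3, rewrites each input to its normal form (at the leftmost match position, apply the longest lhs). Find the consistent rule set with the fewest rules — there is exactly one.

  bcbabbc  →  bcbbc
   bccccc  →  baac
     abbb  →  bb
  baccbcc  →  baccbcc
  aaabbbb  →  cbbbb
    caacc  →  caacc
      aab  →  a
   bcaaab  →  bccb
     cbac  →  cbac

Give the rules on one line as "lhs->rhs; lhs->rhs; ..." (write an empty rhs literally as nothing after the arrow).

  | bcbabbc => bcbbc
  | bccccc => baccc => baac
  | abbb => bb
  | baccbcc

aaa->c; ab->; ccc->ac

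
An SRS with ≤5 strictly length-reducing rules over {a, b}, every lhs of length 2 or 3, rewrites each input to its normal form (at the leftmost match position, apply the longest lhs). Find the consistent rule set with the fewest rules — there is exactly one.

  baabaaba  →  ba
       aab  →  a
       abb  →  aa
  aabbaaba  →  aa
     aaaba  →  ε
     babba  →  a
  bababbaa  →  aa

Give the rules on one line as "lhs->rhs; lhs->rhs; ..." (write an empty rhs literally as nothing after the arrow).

aaa->ab; ab->; abb->aa; baa->

  | baabaaba => baaba => ba
  | aab => a
  | abb => aa
  | aabbaaba => aaaaaba => abaaba => aaba => aa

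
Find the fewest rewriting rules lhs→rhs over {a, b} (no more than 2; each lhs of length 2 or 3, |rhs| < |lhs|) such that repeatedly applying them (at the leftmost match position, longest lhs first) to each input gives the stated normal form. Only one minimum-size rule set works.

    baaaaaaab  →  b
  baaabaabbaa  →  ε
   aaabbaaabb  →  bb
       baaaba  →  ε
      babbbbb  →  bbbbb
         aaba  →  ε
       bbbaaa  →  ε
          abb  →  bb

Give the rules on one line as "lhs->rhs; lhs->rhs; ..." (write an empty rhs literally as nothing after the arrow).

ab->b; ba->

  | baaaaaaab => aaaaaab => aaaaab => aaaab => aaab => aab => ab => b
  | baaabaabbaa => aabaabbaa => abaabbaa => baabbaa => abbaa => bbaa => ba => ε
  | aaabbaaabb => aabbaaabb => abbaaabb => bbaaabb => baabb => abb => bb
  | baaaba => aaba => aba => ba => ε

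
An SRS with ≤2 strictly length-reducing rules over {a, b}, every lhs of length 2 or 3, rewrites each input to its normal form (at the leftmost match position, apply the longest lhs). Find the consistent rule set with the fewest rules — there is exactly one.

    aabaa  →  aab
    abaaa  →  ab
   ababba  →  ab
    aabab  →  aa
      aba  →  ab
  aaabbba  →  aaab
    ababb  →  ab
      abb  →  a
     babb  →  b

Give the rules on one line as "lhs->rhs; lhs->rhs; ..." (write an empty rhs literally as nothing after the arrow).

ba->b; bb->

  | aabaa => aaba => aab
  | abaaa => abaa => aba => ab
  | ababba => abbba => aba => ab
  | aabab => aabb => aa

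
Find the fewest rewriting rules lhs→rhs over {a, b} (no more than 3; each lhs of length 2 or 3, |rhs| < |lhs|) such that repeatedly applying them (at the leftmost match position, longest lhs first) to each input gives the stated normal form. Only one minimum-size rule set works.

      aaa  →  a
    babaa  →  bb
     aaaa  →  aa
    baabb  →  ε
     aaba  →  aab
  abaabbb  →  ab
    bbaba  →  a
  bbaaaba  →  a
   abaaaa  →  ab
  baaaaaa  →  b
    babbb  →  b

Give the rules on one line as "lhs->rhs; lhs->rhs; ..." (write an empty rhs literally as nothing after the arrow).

aaa->a; ba->b; bbb->

  | aaa => a
  | babaa => bbaa => bba => bb
  | aaaa => aa
  | baabb => babb => bbb => ε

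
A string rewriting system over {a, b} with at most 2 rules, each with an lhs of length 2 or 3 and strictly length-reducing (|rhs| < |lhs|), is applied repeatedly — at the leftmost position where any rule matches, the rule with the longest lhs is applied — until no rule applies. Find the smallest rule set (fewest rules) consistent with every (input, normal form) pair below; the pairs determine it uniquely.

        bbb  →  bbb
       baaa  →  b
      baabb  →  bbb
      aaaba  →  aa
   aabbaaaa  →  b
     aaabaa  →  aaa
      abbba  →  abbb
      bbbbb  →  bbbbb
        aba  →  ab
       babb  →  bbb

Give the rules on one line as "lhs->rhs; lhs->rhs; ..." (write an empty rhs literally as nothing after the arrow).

aab->; ba->b

  | bbb
  | baaa => baa => ba => b
  | baabb => babb => bbb
  | aaaba => aa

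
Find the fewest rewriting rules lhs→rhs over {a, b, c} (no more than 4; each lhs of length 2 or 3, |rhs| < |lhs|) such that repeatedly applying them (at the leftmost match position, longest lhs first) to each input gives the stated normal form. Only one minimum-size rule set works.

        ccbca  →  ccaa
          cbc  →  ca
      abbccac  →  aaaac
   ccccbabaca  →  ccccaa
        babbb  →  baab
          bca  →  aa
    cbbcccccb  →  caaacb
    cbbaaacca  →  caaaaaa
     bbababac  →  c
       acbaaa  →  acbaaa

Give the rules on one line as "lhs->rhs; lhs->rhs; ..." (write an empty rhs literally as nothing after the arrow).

aba->; acc->aa; bb->a; bc->a

  | ccbca => ccaa
  | cbc => ca
  | abbccac => aaccac => aaaac
  | ccccbabaca => ccccbca => ccccaa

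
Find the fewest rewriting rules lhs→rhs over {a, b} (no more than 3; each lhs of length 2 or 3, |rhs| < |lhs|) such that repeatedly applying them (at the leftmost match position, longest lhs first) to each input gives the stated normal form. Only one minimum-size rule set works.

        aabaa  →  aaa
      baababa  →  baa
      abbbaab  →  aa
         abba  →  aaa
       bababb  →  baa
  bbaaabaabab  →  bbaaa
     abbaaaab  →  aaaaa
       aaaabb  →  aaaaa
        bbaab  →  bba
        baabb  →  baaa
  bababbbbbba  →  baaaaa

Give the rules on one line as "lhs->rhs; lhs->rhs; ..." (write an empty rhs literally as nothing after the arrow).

ab->; abb->aa

  | aabaa => aaa
  | baababa => baaba => baa
  | abbbaab => aabaab => aaab => aa
  | abba => aaa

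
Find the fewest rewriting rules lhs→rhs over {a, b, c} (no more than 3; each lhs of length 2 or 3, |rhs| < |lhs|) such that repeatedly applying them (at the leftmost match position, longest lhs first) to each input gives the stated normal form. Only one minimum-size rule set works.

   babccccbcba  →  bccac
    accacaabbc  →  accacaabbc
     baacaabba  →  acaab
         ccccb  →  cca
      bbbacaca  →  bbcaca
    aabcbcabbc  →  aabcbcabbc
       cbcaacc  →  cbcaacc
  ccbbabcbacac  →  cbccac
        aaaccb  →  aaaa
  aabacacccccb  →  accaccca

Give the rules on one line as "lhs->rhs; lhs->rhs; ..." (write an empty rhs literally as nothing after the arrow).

  | babccccbcba => bccccbcba => bccacba => bccac
  | accacaabbc
  | baacaabba => acaabba => acaab
  | ccccb => cca

aba->c; ba->; ccb->a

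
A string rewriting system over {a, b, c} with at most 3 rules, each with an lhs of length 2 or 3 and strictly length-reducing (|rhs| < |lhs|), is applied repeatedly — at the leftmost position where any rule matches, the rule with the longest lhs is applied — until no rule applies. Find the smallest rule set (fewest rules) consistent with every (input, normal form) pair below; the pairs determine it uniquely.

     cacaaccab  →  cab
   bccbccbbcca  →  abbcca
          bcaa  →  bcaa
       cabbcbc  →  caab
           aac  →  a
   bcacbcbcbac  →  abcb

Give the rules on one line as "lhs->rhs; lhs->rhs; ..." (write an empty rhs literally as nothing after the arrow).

  | cacaaccab => caaccab => cacab => cab
  | bccbccbbcca => bcbcbbcca => bbbbcca => abbcca
  | bcaa
  | cabbcbc => cabbb => caab

ac->; bbb->ab; cbc->b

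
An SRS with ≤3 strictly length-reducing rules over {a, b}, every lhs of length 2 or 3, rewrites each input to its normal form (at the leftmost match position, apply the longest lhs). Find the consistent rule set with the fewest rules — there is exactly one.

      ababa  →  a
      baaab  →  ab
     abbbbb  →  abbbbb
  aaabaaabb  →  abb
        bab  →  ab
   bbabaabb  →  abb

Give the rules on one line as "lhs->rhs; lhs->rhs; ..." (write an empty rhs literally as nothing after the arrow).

  | ababa => aaba => aba => aa => a
  | baaab => aaab => aab => ab
  | abbbbb
  | aaabaaabb => aabaaabb => abaaabb => aaaabb => aaabb => aabb => abb

aa->a; ba->a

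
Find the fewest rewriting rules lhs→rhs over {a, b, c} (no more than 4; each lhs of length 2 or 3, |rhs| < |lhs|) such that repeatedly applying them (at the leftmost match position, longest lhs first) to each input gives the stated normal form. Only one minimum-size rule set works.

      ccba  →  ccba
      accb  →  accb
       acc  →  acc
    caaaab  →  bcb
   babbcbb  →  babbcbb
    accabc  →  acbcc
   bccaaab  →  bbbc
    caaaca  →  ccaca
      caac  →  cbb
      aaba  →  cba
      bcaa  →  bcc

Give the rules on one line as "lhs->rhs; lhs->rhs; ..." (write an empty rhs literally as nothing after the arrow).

  | ccba
  | accb
  | acc
  | caaaab => ccaab => cccb => bcb

aa->c; aac->bb; cab->bc; ccc->bc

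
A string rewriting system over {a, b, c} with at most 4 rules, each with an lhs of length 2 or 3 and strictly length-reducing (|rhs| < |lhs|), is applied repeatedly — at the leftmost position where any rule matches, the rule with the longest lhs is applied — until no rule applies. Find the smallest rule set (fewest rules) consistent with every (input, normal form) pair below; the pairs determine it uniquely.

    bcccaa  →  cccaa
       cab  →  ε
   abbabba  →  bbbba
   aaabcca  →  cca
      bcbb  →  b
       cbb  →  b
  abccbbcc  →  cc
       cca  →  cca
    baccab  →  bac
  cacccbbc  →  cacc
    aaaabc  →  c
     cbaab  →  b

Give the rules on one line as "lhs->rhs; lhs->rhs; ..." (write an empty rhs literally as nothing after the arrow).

  | bcccaa => cccaa
  | cab => cb => ε
  | abbabba => bbabba => bbbba
  | aaabcca => aabcca => abcca => bcca => cca

ab->b; bc->c; cb->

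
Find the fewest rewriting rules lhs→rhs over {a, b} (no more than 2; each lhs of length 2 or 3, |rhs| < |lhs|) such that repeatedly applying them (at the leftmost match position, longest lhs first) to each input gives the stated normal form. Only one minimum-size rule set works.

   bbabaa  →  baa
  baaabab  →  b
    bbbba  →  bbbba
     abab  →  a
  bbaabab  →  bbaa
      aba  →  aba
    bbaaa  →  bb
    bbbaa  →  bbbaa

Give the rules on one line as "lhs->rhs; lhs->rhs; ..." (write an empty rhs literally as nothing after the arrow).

aaa->; bab->

  | bbabaa => baa
  | baaabab => bbab => b
  | bbbba
  | abab => a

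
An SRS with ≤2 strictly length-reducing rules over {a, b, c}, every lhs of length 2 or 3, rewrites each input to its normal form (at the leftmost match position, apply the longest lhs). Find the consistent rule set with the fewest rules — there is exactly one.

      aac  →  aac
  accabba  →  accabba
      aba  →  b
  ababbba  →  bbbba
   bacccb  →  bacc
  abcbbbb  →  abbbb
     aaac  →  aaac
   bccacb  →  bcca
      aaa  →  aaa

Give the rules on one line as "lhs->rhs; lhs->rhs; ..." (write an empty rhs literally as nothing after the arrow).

  | aac
  | accabba
  | aba => b
  | ababbba => bbbba

aba->b; cb->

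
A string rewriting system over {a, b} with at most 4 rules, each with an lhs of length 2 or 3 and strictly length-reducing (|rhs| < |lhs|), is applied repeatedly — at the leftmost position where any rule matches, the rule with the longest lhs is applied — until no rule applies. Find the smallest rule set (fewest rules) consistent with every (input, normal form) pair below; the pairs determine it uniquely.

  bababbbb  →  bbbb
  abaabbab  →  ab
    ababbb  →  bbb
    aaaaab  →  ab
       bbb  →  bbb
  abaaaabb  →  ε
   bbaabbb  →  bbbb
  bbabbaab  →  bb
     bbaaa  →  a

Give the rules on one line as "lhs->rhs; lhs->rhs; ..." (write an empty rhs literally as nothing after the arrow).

  | bababbbb => ababbbb => bbbb
  | abaabbab => abbab => ab
  | ababbb => bbb
  | aaaaab => baaab => aaab => bab => ab

aa->b; aba->; abb->; ba->a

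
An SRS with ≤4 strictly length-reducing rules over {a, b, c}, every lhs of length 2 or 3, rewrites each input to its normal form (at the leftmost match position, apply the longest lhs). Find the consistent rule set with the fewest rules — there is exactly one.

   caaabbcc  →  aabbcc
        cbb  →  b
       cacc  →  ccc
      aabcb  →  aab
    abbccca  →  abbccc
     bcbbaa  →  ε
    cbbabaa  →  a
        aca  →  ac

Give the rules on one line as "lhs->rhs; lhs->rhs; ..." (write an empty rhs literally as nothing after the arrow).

ba->; ca->c; caa->a; cb->

  | caaabbcc => aabbcc
  | cbb => b
  | cacc => ccc
  | aabcb => aab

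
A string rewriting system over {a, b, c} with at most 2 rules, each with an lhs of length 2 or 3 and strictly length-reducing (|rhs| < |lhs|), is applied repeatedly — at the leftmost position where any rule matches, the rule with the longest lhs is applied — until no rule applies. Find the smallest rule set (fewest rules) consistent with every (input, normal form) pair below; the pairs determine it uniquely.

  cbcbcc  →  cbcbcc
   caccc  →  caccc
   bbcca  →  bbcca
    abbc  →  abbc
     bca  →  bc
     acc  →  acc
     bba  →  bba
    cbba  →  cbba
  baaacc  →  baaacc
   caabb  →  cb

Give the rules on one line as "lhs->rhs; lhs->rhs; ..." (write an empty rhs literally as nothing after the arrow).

aab->; bca->bc

  | cbcbcc
  | caccc
  | bbcca
  | abbc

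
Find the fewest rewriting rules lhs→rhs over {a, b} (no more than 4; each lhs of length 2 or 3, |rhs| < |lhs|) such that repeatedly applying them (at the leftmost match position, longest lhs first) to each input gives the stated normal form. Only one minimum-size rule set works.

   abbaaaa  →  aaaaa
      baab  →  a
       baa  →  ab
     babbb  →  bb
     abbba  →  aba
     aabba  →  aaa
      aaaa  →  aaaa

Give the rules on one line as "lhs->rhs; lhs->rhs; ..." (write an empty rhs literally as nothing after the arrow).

abb->a; baa->ab; bab->

  | abbaaaa => aaaaa
  | baab => abb => a
  | baa => ab
  | babbb => bb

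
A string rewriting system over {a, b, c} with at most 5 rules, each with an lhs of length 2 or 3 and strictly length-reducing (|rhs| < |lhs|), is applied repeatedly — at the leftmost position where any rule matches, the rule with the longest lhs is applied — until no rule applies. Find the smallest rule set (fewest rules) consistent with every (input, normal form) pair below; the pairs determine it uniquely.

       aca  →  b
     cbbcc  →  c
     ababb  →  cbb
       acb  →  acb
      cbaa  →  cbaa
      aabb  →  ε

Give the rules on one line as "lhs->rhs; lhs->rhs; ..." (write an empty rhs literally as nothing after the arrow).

  | aca => b
  | cbbcc => cbc => c
  | ababb => cbb
  | acb

ab->; aba->c; aca->b; bc->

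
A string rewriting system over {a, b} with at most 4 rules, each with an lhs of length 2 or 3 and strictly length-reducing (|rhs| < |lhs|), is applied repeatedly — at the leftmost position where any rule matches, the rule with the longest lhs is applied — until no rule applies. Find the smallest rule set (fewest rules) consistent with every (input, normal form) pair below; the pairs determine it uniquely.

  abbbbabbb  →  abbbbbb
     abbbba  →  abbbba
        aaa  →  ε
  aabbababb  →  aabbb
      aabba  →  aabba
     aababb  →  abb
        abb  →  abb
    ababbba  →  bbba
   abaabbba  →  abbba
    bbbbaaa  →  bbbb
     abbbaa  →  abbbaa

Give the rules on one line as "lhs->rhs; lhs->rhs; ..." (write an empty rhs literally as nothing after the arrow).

  | abbbbabbb => abbbbbb
  | abbbba
  | aaa => ε
  | aabbababb => aabbabb => aabbb

aaa->; aba->; bab->b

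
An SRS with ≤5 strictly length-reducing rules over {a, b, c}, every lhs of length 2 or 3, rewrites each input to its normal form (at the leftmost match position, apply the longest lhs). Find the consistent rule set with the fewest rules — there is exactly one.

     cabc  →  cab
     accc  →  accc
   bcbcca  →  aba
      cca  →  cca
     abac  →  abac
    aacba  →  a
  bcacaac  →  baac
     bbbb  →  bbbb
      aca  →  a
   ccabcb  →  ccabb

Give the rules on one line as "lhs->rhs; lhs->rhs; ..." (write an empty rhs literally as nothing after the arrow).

  | cabc => cab
  | accc
  | bcbcca => bbcca => abca => aba
  | cca

aca->a; acb->c; bbc->ab; bc->b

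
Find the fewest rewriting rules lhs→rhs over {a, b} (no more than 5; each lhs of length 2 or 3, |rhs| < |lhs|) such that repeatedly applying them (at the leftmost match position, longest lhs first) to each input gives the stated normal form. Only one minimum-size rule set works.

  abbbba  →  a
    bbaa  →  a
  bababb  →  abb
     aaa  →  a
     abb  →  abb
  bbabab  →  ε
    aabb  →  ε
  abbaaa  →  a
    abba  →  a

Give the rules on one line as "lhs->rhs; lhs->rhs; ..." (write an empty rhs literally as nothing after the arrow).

  | abbbba => abbba => abba => aba => aa => a
  | bbaa => baa => aa => a
  | bababb => abb
  | aaa => aa => a

aa->a; aab->ba; ba->a; bab->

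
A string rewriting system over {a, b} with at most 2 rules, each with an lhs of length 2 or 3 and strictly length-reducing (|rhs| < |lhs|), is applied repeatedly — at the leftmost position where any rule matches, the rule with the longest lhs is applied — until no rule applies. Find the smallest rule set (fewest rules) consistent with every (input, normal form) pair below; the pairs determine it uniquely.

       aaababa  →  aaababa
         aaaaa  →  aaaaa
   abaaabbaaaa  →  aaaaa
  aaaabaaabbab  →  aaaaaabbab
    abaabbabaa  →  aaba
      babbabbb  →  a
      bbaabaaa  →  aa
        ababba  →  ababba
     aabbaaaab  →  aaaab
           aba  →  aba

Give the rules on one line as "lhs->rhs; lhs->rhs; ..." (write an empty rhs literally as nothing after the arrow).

  | aaababa
  | aaaaa
  | abaaabbaaaa => aaabbaaaa => aaabaaa => aaaaa
  | aaaabaaabbab => aaaaaabbab

baa->a; bbb->aa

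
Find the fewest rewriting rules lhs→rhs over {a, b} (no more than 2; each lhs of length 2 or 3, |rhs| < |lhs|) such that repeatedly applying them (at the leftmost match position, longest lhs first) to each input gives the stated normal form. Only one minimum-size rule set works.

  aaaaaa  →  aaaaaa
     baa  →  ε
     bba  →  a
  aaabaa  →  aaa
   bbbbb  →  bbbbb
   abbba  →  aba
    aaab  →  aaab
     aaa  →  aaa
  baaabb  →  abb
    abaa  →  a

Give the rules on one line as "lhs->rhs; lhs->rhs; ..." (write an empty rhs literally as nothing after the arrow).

baa->; bba->a

  | aaaaaa
  | baa => ε
  | bba => a
  | aaabaa => aaa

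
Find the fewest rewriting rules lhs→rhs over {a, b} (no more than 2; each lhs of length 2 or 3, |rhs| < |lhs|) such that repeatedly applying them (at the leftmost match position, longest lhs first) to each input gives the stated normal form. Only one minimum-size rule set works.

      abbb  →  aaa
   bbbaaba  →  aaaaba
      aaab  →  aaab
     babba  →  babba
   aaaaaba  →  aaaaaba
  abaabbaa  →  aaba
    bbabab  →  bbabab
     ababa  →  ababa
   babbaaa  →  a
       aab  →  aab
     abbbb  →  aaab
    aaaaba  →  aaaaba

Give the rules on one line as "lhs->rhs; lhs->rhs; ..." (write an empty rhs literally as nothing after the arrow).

  | abbb => aaa
  | bbbaaba => aaaaba
  | aaab
  | babba

baa->a; bbb->aa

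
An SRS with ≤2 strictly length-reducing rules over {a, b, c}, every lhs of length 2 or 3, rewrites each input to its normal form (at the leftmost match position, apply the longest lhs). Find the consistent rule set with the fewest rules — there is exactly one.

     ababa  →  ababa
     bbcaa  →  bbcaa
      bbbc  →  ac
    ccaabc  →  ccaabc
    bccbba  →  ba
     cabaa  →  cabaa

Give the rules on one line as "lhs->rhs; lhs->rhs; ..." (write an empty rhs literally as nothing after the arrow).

  | ababa
  | bbcaa
  | bbbc => ac
  | ccaabc

bbb->a; cb->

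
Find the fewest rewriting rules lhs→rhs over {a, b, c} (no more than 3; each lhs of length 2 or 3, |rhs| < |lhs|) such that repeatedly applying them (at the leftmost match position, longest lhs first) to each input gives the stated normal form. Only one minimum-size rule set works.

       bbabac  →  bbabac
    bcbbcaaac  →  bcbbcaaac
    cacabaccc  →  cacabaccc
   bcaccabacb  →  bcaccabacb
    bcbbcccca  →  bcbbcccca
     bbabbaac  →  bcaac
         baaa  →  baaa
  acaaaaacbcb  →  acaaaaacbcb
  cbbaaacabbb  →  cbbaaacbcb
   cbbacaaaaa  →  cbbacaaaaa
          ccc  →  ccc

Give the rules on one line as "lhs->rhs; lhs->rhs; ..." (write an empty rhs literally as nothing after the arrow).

abb->bc; bbb->b

  | bbabac
  | bcbbcaaac
  | cacabaccc
  | bcaccabacb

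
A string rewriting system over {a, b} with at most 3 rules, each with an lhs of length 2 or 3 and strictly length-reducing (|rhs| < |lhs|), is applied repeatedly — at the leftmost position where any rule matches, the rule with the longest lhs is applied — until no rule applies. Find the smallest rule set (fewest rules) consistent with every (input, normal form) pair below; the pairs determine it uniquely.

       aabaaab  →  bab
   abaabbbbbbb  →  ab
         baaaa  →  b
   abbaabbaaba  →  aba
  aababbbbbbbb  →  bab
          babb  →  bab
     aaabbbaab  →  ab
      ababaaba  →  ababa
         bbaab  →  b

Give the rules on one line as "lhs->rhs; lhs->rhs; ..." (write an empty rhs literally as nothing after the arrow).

aa->; bb->b

  | aabaaab => baaab => bab
  | abaabbbbbbb => abbbbbbbb => abbbbbbb => abbbbbb => abbbbb => abbbb => abbb => abb => ab
  | baaaa => baa => b
  | abbaabbaaba => abaabbaaba => abbbaaba => abbaaba => abaaba => abba => aba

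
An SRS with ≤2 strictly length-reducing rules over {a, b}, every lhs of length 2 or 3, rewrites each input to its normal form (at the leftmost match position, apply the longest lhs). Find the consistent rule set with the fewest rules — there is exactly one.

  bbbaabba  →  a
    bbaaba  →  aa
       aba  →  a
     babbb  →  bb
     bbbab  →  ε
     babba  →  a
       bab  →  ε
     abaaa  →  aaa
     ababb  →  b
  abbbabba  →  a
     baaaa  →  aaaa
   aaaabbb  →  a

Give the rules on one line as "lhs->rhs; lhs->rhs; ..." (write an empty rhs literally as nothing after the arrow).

ab->; ba->a

  | bbbaabba => bbaabba => baabba => aabba => aba => a
  | bbaaba => baaba => aaba => aa
  | aba => a
  | babbb => abbb => bb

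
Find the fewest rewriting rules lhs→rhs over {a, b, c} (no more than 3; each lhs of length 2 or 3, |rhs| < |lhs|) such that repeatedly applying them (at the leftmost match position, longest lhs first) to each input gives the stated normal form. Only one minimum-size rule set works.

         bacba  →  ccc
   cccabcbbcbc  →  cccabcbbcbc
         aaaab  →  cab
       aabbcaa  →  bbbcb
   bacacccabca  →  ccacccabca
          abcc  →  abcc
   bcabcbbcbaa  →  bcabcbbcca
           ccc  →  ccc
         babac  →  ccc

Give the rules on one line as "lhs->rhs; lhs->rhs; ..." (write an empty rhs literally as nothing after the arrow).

  | bacba => ccba => ccc
  | cccabcbbcbc
  | aaaab => baab => cab
  | aabbcaa => bbbcaa => bbbcb

aa->b; ba->c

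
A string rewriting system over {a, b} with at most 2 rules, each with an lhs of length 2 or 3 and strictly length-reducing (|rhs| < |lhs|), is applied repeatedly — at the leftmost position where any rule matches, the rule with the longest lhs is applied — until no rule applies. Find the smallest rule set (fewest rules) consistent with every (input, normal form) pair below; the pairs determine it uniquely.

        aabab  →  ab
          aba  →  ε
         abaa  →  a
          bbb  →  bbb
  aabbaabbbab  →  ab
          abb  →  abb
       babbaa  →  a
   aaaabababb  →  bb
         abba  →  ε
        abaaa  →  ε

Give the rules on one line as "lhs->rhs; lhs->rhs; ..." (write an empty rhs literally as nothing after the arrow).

aa->; ba->a

  | aabab => bab => ab
  | aba => aa => ε
  | abaa => aaa => a
  | bbb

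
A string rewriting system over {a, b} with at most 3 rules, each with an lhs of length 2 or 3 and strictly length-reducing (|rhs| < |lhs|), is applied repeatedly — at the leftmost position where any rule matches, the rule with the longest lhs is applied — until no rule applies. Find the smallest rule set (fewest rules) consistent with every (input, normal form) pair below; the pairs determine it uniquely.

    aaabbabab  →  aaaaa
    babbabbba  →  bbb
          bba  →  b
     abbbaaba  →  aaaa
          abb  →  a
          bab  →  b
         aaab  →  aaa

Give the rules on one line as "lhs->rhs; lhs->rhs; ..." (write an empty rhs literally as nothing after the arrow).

  | aaabbabab => aaababab => aaaabab => aaaaab => aaaaa
  | babbabbba => bbabbba => bbbba => bbb
  | bba => b
  | abbbaaba => abbaaba => abaaba => aaaba => aaaa

ab->a; ba->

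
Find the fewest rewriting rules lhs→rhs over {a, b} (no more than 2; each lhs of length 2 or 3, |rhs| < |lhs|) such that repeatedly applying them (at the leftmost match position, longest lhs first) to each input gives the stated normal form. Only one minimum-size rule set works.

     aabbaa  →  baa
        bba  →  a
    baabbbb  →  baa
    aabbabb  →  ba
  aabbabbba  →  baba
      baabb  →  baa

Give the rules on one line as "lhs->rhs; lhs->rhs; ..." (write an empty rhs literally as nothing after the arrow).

  | aabbaa => aaaa => baa
  | bba => a
  | baabbbb => baabb => baa
  | aabbabb => aaabb => babb => ba

aaa->ba; bb->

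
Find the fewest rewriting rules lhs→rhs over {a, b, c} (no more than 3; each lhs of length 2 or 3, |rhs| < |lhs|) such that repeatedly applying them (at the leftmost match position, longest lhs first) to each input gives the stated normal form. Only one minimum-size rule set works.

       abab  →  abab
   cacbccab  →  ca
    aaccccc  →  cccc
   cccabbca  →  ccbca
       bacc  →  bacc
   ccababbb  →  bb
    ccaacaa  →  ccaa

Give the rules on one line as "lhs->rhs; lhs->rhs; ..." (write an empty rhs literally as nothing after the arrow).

  | abab
  | cacbccab => cacab => ca
  | aaccccc => cccc
  | cccabbca => ccbca

aac->; bcc->; cab->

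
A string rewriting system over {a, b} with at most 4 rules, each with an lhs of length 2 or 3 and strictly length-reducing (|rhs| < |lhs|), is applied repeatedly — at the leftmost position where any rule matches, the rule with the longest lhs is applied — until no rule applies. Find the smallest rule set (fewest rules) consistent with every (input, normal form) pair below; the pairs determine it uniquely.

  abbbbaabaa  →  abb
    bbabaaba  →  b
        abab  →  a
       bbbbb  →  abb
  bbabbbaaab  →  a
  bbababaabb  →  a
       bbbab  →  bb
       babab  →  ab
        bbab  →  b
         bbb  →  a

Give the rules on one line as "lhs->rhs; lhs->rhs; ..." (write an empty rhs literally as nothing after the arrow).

  | abbbbaabaa => aabaabaa => bbaabaa => bbbbaa => abaa => abb
  | bbabaaba => baaba => bbba => aa => b
  | abab => a
  | bbbbb => abb

aa->b; bab->; bbb->a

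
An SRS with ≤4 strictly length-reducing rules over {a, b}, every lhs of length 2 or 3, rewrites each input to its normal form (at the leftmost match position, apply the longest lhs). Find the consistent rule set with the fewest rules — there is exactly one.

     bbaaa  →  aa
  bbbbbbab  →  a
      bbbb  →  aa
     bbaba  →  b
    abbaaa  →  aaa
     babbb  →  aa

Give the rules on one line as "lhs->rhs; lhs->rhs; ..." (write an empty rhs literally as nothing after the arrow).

  | bbaaa => aa
  | bbbbbbab => abbbbab => aabbab => bab => bb => a
  | bbbb => abb => aa
  | bbaba => ba => b

aab->; ba->b; bb->a; bba->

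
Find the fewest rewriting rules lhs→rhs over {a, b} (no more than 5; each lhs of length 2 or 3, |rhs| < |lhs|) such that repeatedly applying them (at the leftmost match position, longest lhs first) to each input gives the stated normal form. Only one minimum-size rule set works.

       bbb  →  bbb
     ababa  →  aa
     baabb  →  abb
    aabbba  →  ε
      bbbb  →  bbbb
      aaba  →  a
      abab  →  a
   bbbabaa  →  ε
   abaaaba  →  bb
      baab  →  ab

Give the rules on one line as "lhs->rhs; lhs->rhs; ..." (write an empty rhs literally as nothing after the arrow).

aaa->bb; aab->ba; ba->; bab->

  | bbb
  | ababa => aa
  | baabb => abb
  | aabbba => babba => ba => ε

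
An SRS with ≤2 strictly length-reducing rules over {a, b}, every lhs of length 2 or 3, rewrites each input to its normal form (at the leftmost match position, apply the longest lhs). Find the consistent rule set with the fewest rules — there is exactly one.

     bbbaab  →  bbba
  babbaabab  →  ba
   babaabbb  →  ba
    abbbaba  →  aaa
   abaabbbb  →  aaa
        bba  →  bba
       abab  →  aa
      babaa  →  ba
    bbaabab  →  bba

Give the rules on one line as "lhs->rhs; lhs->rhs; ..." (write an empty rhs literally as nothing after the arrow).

ab->a; baa->ba

  | bbbaab => bbbab => bbba
  | babbaabab => babaabab => baaabab => baabab => babab => baab => bab => ba
  | babaabbb => baaabbb => baabbb => babbb => babb => bab => ba
  | abbbaba => abbaba => ababa => aaba => aaa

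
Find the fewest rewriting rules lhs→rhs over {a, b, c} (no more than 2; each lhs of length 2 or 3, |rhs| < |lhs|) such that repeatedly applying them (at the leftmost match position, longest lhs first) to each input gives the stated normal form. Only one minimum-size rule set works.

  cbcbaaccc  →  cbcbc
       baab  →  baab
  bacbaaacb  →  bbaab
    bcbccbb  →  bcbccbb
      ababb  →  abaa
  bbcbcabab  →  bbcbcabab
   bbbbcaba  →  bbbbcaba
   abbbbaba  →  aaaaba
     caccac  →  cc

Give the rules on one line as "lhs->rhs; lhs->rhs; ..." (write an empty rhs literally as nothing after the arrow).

  | cbcbaaccc => cbcbacc => cbcbc
  | baab
  | bacbaaacb => bbaaacb => bbaab
  | bcbccbb

abb->aa; ac->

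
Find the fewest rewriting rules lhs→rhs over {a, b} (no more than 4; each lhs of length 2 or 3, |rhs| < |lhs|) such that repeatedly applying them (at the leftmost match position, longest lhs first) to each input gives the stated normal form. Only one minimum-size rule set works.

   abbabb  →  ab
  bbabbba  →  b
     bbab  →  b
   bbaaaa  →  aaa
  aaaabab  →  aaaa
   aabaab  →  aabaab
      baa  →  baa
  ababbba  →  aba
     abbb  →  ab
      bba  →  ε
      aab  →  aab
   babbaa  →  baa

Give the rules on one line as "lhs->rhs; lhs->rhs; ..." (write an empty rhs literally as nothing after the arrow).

  | abbabb => ababb => ab
  | bbabbba => bbba => b
  | bbab => b
  | bbaaaa => aaa

abb->ab; bab->; bba->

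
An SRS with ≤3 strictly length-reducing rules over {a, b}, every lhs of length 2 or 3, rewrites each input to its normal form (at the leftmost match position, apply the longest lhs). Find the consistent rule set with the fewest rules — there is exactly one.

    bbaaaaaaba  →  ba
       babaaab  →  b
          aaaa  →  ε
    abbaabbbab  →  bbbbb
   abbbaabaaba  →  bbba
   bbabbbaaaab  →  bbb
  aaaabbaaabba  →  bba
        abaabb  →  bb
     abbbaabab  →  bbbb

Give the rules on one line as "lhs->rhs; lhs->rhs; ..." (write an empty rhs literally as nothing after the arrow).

  | bbaaaaaaba => baaaaaba => aaaaba => aaba => ba
  | babaaab => bbaaab => baab => ab => b
  | aaaa => aa => ε
  | abbaabbbab => bbaabbbab => babbbab => bbbbab => bbbbb

aa->; ab->b; baa->a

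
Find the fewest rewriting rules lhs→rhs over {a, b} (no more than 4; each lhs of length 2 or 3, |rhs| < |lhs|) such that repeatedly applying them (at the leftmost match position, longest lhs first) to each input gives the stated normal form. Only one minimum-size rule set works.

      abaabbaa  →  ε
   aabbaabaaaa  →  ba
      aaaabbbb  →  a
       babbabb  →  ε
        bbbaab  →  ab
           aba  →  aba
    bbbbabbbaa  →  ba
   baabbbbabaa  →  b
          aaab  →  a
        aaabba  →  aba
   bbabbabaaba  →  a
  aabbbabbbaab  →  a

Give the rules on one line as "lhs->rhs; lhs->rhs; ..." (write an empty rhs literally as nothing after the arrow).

  | abaabbaa => abbbbaa => ababaa => aaaa => baa => bb => ε
  | aabbaabaaaa => bbbaabaaaa => baaabaaaa => bbabaaaa => abaaaa => abbaa => aaa => ba
  | aaaabbbb => baabbbb => bbbbbb => babbb => abb => a
  | babbabb => ababb => aab => bb => ε

aa->b; bab->a; bb->; bbb->ba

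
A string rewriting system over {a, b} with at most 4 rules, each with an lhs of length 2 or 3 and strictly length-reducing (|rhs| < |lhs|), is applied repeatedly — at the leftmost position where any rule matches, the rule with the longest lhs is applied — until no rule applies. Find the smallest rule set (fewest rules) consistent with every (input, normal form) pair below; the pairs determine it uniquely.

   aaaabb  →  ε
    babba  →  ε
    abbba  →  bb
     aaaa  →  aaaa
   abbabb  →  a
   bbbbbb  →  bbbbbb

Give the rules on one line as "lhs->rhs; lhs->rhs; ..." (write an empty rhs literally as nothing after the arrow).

  | aaaabb => aab => ε
  | babba => aba => ba => ε
  | abbba => bbba => bb
  | aaaa

aab->; ab->b; ba->; bab->a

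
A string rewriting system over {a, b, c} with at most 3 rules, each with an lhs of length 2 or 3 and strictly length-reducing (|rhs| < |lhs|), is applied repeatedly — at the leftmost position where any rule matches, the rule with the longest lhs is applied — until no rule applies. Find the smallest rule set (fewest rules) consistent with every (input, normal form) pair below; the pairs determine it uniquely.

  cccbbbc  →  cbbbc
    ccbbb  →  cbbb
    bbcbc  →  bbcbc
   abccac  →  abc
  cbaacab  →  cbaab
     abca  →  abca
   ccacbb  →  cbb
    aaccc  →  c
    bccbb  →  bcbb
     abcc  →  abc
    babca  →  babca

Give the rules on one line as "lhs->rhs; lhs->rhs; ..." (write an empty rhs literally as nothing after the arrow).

  | cccbbbc => ccbbbc => cbbbc
  | ccbbb => cbbb
  | bbcbc
  | abccac => abcac => abc

ac->; cc->c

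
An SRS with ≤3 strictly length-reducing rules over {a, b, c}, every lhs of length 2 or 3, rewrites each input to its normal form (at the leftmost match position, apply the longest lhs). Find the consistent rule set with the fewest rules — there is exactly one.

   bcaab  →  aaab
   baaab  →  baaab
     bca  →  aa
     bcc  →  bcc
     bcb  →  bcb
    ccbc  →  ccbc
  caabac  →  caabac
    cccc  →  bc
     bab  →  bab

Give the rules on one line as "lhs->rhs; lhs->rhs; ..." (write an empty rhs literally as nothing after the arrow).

bca->aa; ccc->b

  | bcaab => aaab
  | baaab
  | bca => aa
  | bcc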